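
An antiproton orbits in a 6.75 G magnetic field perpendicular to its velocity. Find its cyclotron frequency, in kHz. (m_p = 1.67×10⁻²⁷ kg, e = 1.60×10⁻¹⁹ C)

f ≈ 10.3 kHz

f = qB/(2πm) = (1×1.60×10^-19)(6.75×10^-4) / [2π(1.67×10^-27)] = 1.03×10^4 Hz.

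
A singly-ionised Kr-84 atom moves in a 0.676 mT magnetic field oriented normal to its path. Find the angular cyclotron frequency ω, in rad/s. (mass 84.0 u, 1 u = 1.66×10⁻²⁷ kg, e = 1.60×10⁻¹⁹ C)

ω ≈ 776 rad/s

ω = qB/m = (1×1.60×10^-19)(6.76×10^-4) / (1.39×10^-25) = 776 rad/s.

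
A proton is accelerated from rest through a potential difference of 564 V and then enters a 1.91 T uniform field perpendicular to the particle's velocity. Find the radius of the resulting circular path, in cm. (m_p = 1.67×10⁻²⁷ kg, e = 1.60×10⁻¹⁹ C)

The kinetic energy gained is K = qV = (1×1.60×10^-19)(564) = 9.02×10^-17 J.
v = √(2K/m) = 3.29×10^5 m/s.
r = mv/(qB) = (1.67×10^-27)(3.29×10^5) / [(1×1.60×10^-19)(1.91)] = 1.80×10^-3 m.

r ≈ 0.180 cm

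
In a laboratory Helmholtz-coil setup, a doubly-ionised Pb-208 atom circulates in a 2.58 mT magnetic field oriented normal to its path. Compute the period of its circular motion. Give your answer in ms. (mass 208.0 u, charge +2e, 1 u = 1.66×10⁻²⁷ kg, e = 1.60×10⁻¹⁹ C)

T ≈ 2.63 ms

The cyclotron period is independent of speed: T = 2πm/(qB).
T = 2π(3.45×10^-25) / [(2×1.60×10^-19)(2.58×10^-3)] = 2.63×10^-3 s.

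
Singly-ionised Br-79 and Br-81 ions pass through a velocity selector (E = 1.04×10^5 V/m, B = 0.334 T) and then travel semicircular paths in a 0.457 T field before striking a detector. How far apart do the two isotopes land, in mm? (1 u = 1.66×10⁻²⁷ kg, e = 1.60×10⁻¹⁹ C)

Δd ≈ 28.3 mm

Both emerge at v = E/B₁ = 3.11×10^5 m/s.
r = mv/(qB₂), so r₁ = 0.5585 m and r₂ = 0.5726 m, giving Δr = 0.0141 m.
After a semicircle each ion lands a diameter 2r from the entry slit, so the separation is 2Δr = 0.0283 m.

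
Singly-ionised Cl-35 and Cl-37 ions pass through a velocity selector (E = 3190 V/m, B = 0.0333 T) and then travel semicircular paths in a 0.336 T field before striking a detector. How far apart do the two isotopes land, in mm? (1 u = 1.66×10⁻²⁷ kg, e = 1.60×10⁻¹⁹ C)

Both emerge at v = E/B₁ = 9.58×10^4 m/s.
r = mv/(qB₂), so r₁ = 0.10353 m and r₂ = 0.10945 m, giving Δr = 5.92×10^-3 m.
After a semicircle each ion lands a diameter 2r from the entry slit, so the separation is 2Δr = 0.0118 m.

Δd ≈ 11.8 mm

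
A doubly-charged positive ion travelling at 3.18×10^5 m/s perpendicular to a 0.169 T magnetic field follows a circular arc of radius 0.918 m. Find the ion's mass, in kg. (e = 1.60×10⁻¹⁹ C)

m ≈ 1.56×10^-25 kg

qvB = mv²/r ⇒ m = qBr/v.
m = (2×1.60×10^-19)(0.169)(0.918) / (3.18×10^5) = 1.56×10^-25 kg.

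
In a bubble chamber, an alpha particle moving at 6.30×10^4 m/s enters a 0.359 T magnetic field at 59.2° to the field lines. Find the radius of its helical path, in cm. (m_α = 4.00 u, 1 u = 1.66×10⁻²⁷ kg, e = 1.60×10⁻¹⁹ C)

r ≈ 0.313 cm

Only the perpendicular component v⊥ = v sin59.2° = 5.41×10^4 m/s is bent by the field.
r = m v⊥ /(qB) = (6.64×10^-27)(5.41×10^4) / [(2×1.60×10^-19)(0.359)] = 3.13×10^-3 m.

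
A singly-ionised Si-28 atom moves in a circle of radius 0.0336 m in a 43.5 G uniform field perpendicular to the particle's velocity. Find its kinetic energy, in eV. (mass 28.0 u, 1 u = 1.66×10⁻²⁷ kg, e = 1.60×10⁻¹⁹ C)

v = qBr/m = (1×1.60×10^-19)(4.35×10^-3)(0.0336) / (4.65×10^-26) = 503 m/s.
K = ½mv² = 0.5·(4.65×10^-26)·(503)² = 5.88×10^-21 J = 0.0368 eV.

K ≈ 0.0368 eV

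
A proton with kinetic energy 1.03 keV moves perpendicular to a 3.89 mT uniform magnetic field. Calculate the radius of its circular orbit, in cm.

Convert the energy: K = 1.03 keV = 1.65×10^-16 J.
v = √(2K/m) = √(2·1.65×10^-16/1.67×10^-27) = 4.44×10^5 m/s.
r = mv/(qB) = (1.67×10^-27)(4.44×10^5) / [(1×1.60×10^-19)(3.89×10^-3)] = 1.19 m.

r ≈ 119 cm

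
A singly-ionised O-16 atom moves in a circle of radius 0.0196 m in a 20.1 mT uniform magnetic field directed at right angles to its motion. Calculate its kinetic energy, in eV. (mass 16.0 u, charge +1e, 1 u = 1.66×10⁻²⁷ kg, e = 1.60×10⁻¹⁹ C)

K ≈ 0.467 eV

v = qBr/m = (1×1.60×10^-19)(0.0201)(0.0196) / (2.66×10^-26) = 2370 m/s.
K = ½mv² = 0.5·(2.66×10^-26)·(2370)² = 7.48×10^-20 J = 0.467 eV.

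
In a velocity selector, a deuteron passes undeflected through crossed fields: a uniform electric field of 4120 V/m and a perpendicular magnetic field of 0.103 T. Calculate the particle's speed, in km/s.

v ≈ 40.0 km/s

For zero net force, qE = qvB, so v = E/B.
v = (4120) / (0.103) = 4.00×10^4 m/s.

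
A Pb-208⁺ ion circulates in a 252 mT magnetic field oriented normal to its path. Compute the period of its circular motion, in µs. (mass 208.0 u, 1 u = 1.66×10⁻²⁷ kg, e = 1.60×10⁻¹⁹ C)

The cyclotron period is independent of speed: T = 2πm/(qB).
T = 2π(3.45×10^-25) / [(1×1.60×10^-19)(0.252)] = 5.38×10^-5 s.

T ≈ 53.8 µs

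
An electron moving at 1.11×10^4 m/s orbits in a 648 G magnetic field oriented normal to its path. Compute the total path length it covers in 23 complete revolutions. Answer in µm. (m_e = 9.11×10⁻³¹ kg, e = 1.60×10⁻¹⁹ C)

r = mv/(qB) = 9.75×10^-7 m, so one revolution covers 2πr = 6.13×10^-6 m.
In 23 revolutions: L = 23·2πr = 1.41×10^-4 m.

L ≈ 141 µm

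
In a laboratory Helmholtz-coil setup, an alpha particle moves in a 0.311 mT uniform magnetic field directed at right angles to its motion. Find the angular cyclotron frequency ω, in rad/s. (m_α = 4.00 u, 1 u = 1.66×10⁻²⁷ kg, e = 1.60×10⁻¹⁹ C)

ω ≈ 1.50×10^4 rad/s

ω = qB/m = (2×1.60×10^-19)(3.11×10^-4) / (6.64×10^-27) = 1.50×10^4 rad/s.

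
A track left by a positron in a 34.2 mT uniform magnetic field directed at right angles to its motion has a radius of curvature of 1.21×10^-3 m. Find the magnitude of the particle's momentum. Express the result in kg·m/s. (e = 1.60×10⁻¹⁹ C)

Since qvB = mv²/r, the momentum p = mv = qBr.
p = (1×1.60×10^-19)(0.0342)(1.21×10^-3) = 6.62×10^-24 kg·m/s.

p ≈ 6.62×10^-24 kg·m/s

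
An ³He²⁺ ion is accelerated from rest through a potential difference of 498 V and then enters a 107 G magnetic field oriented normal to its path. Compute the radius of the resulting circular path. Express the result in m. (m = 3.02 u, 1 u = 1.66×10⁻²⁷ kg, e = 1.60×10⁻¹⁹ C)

The kinetic energy gained is K = qV = (2×1.60×10^-19)(498) = 1.59×10^-16 J.
v = √(2K/m) = 2.52×10^5 m/s.
r = mv/(qB) = (5.01×10^-27)(2.52×10^5) / [(2×1.60×10^-19)(0.0107)] = 0.369 m.

r ≈ 0.369 m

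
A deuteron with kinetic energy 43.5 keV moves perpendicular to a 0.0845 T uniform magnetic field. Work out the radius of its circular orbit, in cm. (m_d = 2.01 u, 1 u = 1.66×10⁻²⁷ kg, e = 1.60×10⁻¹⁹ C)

r ≈ 50.4 cm

Convert the energy: K = 43.5 keV = 6.96×10^-15 J.
v = √(2K/m) = √(2·6.96×10^-15/3.34×10^-27) = 2.04×10^6 m/s.
r = mv/(qB) = (3.34×10^-27)(2.04×10^6) / [(1×1.60×10^-19)(0.0845)] = 0.504 m.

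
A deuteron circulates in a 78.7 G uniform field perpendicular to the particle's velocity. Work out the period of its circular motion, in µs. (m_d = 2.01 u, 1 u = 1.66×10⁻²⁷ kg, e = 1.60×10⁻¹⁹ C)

T ≈ 16.6 µs

The cyclotron period is independent of speed: T = 2πm/(qB).
T = 2π(3.34×10^-27) / [(1×1.60×10^-19)(7.87×10^-3)] = 1.66×10^-5 s.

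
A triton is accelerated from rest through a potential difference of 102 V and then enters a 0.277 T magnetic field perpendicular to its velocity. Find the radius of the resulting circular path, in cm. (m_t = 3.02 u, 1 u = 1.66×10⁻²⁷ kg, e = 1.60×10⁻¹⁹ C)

r ≈ 0.913 cm

The kinetic energy gained is K = qV = (1×1.60×10^-19)(102) = 1.63×10^-17 J.
v = √(2K/m) = 8.07×10^4 m/s.
r = mv/(qB) = (5.01×10^-27)(8.07×10^4) / [(1×1.60×10^-19)(0.277)] = 9.13×10^-3 m.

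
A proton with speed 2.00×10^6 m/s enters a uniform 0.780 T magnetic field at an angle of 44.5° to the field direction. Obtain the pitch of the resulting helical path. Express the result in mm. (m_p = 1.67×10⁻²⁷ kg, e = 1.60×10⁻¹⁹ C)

The velocity component along B is v∥ = v cos44.5° = 1.43×10^6 m/s.
The cyclotron period T = 2πm/(qB) = 8.41×10^-8 s is set by m, q, B alone.
Pitch = v∥·T = (1.43×10^6)(8.41×10^-8) = 0.120 m.

pitch ≈ 120 mm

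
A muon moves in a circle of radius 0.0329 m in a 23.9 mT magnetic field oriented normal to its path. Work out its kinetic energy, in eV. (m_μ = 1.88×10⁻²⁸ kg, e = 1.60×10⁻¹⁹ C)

K ≈ 263 eV

v = qBr/m = (1×1.60×10^-19)(0.0239)(0.0329) / (1.88×10^-28) = 6.69×10^5 m/s.
K = ½mv² = 0.5·(1.88×10^-28)·(6.69×10^5)² = 4.21×10^-17 J = 263 eV.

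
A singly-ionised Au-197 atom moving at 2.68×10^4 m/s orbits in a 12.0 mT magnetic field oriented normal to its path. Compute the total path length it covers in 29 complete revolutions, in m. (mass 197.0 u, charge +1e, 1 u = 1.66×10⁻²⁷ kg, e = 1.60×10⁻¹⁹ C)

L ≈ 832 m

r = mv/(qB) = 4.56 m, so one revolution covers 2πr = 28.7 m.
In 29 revolutions: L = 29·2πr = 832 m.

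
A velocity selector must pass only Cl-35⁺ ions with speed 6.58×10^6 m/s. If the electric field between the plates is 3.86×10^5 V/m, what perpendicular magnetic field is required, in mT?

B ≈ 58.7 mT

qE = qvB ⇒ B = E/v = (3.86×10^5) / (6.58×10^6) = 0.0587 T.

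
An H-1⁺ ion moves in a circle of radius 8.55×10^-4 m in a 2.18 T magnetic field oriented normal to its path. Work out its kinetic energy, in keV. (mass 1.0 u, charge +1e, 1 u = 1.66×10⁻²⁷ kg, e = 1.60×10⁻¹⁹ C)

v = qBr/m = (1×1.60×10^-19)(2.18)(8.55×10^-4) / (1.66×10^-27) = 1.80×10^5 m/s.
K = ½mv² = 0.5·(1.66×10^-27)·(1.80×10^5)² = 2.68×10^-17 J = 0.167 keV.

K ≈ 0.167 keV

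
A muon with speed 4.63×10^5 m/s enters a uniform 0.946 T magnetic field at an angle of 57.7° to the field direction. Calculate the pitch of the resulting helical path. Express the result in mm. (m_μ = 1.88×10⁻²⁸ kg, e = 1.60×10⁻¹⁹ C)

pitch ≈ 1.93 mm

The velocity component along B is v∥ = v cos57.7° = 2.47×10^5 m/s.
The cyclotron period T = 2πm/(qB) = 7.80×10^-9 s is set by m, q, B alone.
Pitch = v∥·T = (2.47×10^5)(7.80×10^-9) = 1.93×10^-3 m.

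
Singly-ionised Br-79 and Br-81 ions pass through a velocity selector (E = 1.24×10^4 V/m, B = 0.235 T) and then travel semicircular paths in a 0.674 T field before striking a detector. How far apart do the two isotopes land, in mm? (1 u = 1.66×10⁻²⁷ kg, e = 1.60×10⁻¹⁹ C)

Both emerge at v = E/B₁ = 5.28×10^4 m/s.
r = mv/(qB₂), so r₁ = 0.06417 m and r₂ = 0.06579 m, giving Δr = 1.62×10^-3 m.
After a semicircle each ion lands a diameter 2r from the entry slit, so the separation is 2Δr = 3.25×10^-3 m.

Δd ≈ 3.25 mm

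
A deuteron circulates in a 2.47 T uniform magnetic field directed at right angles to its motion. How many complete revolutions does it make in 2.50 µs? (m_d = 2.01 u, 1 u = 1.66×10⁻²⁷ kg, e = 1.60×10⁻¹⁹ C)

N = 47

T = 2πm/(qB) = 2π(3.3366×10^-27) / [(1×1.60×10^-19)(2.47)] = 5.3048×10^-8 s.
N = t/T = 2.50×10^-6 / 5.3048×10^-8 ≈ 47.13, so 47 complete revolutions.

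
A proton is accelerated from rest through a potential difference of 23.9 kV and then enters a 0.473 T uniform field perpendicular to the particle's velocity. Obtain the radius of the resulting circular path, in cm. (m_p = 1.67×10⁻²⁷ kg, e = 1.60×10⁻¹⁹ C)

The kinetic energy gained is K = qV = (1×1.60×10^-19)(2.39×10^4) = 3.82×10^-15 J.
v = √(2K/m) = 2.14×10^6 m/s.
r = mv/(qB) = (1.67×10^-27)(2.14×10^6) / [(1×1.60×10^-19)(0.473)] = 0.0472 m.

r ≈ 4.72 cm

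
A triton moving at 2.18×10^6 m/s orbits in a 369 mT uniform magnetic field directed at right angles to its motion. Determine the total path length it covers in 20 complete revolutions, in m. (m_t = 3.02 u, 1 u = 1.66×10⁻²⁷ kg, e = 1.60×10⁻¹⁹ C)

L ≈ 23.3 m

r = mv/(qB) = 0.185 m, so one revolution covers 2πr = 1.16 m.
In 20 revolutions: L = 20·2πr = 23.3 m.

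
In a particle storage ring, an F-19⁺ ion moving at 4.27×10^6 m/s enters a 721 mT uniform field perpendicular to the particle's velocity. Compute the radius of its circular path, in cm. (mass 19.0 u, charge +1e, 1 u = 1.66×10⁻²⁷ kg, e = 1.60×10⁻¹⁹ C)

The magnetic force provides the centripetal force: qvB = mv²/r, so r = mv/(qB).
r = (3.15×10^-26 kg)(4.27×10^6 m/s) / [(1×1.60×10^-19 C)(0.721 T)] = 1.17 m.

r ≈ 117 cm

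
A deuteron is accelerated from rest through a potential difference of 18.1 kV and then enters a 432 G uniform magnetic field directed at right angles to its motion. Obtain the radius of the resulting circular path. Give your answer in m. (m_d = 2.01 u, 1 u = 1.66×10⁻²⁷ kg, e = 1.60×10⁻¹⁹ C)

The kinetic energy gained is K = qV = (1×1.60×10^-19)(1.81×10^4) = 2.90×10^-15 J.
v = √(2K/m) = 1.32×10^6 m/s.
r = mv/(qB) = (3.34×10^-27)(1.32×10^6) / [(1×1.60×10^-19)(0.0432)] = 0.636 m.

r ≈ 0.636 m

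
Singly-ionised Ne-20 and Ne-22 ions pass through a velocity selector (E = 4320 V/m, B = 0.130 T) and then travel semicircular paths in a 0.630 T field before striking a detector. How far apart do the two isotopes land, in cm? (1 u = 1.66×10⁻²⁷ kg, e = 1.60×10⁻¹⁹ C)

Both emerge at v = E/B₁ = 3.32×10^4 m/s.
r = mv/(qB₂), so r₁ = 0.01095 m and r₂ = 0.01204 m, giving Δr = 1.09×10^-3 m.
After a semicircle each ion lands a diameter 2r from the entry slit, so the separation is 2Δr = 2.19×10^-3 m.

Δd ≈ 0.219 cm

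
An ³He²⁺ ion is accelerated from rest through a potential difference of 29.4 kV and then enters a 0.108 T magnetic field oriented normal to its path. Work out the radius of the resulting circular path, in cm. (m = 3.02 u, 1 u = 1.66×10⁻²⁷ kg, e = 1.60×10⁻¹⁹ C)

The kinetic energy gained is K = qV = (2×1.60×10^-19)(2.94×10^4) = 9.41×10^-15 J.
v = √(2K/m) = 1.94×10^6 m/s.
r = mv/(qB) = (5.01×10^-27)(1.94×10^6) / [(2×1.60×10^-19)(0.108)] = 0.281 m.

r ≈ 28.1 cm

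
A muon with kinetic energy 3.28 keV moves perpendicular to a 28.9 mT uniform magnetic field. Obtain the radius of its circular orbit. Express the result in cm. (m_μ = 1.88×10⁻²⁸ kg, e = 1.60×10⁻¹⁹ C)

r ≈ 9.61 cm

Convert the energy: K = 3.28 keV = 5.25×10^-16 J.
v = √(2K/m) = √(2·5.25×10^-16/1.88×10^-28) = 2.36×10^6 m/s.
r = mv/(qB) = (1.88×10^-28)(2.36×10^6) / [(1×1.60×10^-19)(0.0289)] = 0.0961 m.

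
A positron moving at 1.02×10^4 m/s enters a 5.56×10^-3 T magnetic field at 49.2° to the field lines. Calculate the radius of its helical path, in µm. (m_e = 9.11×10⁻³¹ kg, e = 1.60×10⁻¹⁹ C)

Only the perpendicular component v⊥ = v sin49.2° = 7720 m/s is bent by the field.
r = m v⊥ /(qB) = (9.11×10^-31)(7720) / [(1×1.60×10^-19)(5.56×10^-3)] = 7.91×10^-6 m.

r ≈ 7.91 µm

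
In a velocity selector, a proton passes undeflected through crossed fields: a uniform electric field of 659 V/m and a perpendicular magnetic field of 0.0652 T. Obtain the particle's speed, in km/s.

For zero net force, qE = qvB, so v = E/B.
v = (659) / (0.0652) = 1.01×10^4 m/s.

v ≈ 10.1 km/s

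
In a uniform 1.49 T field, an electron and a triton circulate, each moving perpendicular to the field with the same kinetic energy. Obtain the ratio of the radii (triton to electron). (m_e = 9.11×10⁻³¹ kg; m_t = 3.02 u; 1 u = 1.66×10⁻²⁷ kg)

ratio ≈ 74.2

r = √(2mK)/(qB) ⇒ at equal K, r ∝ √m/q.
r_{triton}/r_{electron} = 74.2.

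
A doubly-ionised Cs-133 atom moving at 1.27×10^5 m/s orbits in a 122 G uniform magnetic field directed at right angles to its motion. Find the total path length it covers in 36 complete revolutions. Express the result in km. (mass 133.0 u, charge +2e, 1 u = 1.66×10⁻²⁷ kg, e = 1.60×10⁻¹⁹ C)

L ≈ 1.62 km

r = mv/(qB) = 7.18 m, so one revolution covers 2πr = 45.1 m.
In 36 revolutions: L = 36·2πr = 1620 m.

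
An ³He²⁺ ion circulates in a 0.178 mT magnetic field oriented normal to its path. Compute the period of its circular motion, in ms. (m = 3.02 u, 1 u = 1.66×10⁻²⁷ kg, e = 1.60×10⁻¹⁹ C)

T ≈ 0.553 ms

The cyclotron period is independent of speed: T = 2πm/(qB).
T = 2π(5.01×10^-27) / [(2×1.60×10^-19)(1.78×10^-4)] = 5.53×10^-4 s.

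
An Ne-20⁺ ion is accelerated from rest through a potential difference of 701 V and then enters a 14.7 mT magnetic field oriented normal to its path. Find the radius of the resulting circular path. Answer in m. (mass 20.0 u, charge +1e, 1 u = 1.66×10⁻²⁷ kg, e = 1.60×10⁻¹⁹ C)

The kinetic energy gained is K = qV = (1×1.60×10^-19)(701) = 1.12×10^-16 J.
v = √(2K/m) = 8.22×10^4 m/s.
r = mv/(qB) = (3.32×10^-26)(8.22×10^4) / [(1×1.60×10^-19)(0.0147)] = 1.16 m.

r ≈ 1.16 m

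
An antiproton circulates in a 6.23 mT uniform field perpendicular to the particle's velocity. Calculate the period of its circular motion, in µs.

T ≈ 10.5 µs

The cyclotron period is independent of speed: T = 2πm/(qB).
T = 2π(1.67×10^-27) / [(1×1.60×10^-19)(6.23×10^-3)] = 1.05×10^-5 s.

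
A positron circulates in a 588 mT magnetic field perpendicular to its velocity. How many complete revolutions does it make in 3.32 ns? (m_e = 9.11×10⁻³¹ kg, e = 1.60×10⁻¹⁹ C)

N = 54

T = 2πm/(qB) = 2π(9.11×10^-31) / [(1×1.60×10^-19)(0.588)] = 6.0842×10^-11 s.
N = t/T = 3.32×10^-9 / 6.0842×10^-11 ≈ 54.57, so 54 complete revolutions.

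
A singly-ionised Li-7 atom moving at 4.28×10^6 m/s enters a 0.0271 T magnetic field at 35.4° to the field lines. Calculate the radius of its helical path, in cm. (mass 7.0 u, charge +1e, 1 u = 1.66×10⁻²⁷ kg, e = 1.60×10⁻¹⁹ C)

r ≈ 664 cm

Only the perpendicular component v⊥ = v sin35.4° = 2.48×10^6 m/s is bent by the field.
r = m v⊥ /(qB) = (1.16×10^-26)(2.48×10^6) / [(1×1.60×10^-19)(0.0271)] = 6.64 m.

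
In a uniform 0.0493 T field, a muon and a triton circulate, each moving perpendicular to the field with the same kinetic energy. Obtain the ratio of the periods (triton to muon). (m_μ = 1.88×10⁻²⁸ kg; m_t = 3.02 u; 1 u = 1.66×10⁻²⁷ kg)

ratio ≈ 26.7

T = 2πm/(qB) is independent of speed, so T₂/T₁ = (m₂/q₂)/(m₁/q₁).
T_{triton}/T_{muon} = (5.01×10^-27/1e) / (1.88×10^-28/1e) = 26.7.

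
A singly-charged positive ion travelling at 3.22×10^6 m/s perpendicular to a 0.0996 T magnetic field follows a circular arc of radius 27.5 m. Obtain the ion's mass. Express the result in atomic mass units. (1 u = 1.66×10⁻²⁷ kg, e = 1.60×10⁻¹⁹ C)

m ≈ 82.0 u

qvB = mv²/r ⇒ m = qBr/v.
m = (1×1.60×10^-19)(0.0996)(27.5) / (3.22×10^6) = 1.36×10^-25 kg = 82.0 u.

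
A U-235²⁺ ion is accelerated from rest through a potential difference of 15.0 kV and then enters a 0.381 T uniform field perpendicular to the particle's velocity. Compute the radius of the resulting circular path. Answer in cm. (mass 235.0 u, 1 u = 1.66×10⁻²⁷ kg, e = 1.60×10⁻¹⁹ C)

r ≈ 50.2 cm

The kinetic energy gained is K = qV = (2×1.60×10^-19)(1.50×10^4) = 4.80×10^-15 J.
v = √(2K/m) = 1.57×10^5 m/s.
r = mv/(qB) = (3.90×10^-25)(1.57×10^5) / [(2×1.60×10^-19)(0.381)] = 0.502 m.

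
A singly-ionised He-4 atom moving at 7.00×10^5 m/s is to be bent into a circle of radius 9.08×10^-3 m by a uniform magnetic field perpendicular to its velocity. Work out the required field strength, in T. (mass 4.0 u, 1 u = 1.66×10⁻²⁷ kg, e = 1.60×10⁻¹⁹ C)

B ≈ 3.20 T

qvB = mv²/r gives B = mv/(qr).
B = (6.64×10^-27)(7.00×10^5) / [(1×1.60×10^-19)(9.08×10^-3)] = 3.20 T.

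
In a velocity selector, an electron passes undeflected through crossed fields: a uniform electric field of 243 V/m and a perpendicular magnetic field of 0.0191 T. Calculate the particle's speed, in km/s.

v ≈ 12.7 km/s

For zero net force, qE = qvB, so v = E/B.
v = (243) / (0.0191) = 1.27×10^4 m/s.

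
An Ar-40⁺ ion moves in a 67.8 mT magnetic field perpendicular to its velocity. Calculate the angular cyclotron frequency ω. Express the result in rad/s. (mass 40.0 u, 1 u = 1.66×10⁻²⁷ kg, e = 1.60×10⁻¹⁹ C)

ω ≈ 1.63×10^5 rad/s

ω = qB/m = (1×1.60×10^-19)(0.0678) / (6.64×10^-26) = 1.63×10^5 rad/s.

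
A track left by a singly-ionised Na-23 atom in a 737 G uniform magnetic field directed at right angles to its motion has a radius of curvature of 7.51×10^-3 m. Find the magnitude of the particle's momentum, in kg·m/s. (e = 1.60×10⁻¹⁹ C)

Since qvB = mv²/r, the momentum p = mv = qBr.
p = (1×1.60×10^-19)(0.0737)(7.51×10^-3) = 8.86×10^-23 kg·m/s.

p ≈ 8.86×10^-23 kg·m/s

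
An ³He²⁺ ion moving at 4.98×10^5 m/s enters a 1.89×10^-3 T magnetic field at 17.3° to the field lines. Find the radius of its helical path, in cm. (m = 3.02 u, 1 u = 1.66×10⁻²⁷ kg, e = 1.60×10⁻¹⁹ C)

r ≈ 123 cm

Only the perpendicular component v⊥ = v sin17.3° = 1.48×10^5 m/s is bent by the field.
r = m v⊥ /(qB) = (5.01×10^-27)(1.48×10^5) / [(2×1.60×10^-19)(1.89×10^-3)] = 1.23 m.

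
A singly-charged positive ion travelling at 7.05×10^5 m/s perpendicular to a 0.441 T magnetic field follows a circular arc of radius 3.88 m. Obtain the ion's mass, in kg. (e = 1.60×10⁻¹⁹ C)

qvB = mv²/r ⇒ m = qBr/v.
m = (1×1.60×10^-19)(0.441)(3.88) / (7.05×10^5) = 3.88×10^-25 kg.

m ≈ 3.88×10^-25 kg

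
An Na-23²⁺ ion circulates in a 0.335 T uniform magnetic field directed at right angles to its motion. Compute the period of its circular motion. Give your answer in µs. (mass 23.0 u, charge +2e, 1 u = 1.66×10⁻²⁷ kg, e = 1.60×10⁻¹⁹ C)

T ≈ 2.24 µs

The cyclotron period is independent of speed: T = 2πm/(qB).
T = 2π(3.82×10^-26) / [(2×1.60×10^-19)(0.335)] = 2.24×10^-6 s.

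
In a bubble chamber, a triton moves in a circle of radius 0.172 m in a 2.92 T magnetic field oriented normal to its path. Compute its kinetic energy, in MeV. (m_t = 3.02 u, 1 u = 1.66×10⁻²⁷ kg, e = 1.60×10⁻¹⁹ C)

K ≈ 4.03 MeV

v = qBr/m = (1×1.60×10^-19)(2.92)(0.172) / (5.01×10^-27) = 1.60×10^7 m/s.
K = ½mv² = 0.5·(5.01×10^-27)·(1.60×10^7)² = 6.44×10^-13 J = 4.03 MeV.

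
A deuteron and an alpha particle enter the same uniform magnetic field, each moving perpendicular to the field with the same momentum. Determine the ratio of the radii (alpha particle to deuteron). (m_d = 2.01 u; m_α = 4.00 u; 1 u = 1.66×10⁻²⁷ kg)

r = p/(qB) ⇒ at equal p, r ∝ 1/q.
r_{alpha particle}/r_{deuteron} = 0.500.

ratio ≈ 0.500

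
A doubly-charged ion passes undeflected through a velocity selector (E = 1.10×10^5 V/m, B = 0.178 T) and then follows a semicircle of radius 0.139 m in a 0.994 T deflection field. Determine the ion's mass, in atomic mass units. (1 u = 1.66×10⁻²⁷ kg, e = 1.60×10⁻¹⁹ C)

m ≈ 43.1 u

v = E/B₁ = 6.18×10^5 m/s.
From r = mv/(qB₂), m = qB₂r/v = (2×1.60×10^-19)(0.994)(0.139) / (6.18×10^5) = 7.15×10^-26 kg.
In atomic mass units: m = 7.15×10^-26 / 1.66×10^-27 = 43.1 u.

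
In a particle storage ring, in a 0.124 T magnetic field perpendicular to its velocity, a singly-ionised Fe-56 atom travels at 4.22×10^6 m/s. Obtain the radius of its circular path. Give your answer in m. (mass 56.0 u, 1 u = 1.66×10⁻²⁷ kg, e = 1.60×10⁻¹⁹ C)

r ≈ 19.8 m

The magnetic force provides the centripetal force: qvB = mv²/r, so r = mv/(qB).
r = (9.30×10^-26 kg)(4.22×10^6 m/s) / [(1×1.60×10^-19 C)(0.124 T)] = 19.8 m.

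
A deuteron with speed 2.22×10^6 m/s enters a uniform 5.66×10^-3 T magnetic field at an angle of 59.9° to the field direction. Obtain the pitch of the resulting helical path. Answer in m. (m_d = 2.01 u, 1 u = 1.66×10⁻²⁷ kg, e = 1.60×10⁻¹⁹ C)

pitch ≈ 25.8 m

The velocity component along B is v∥ = v cos59.9° = 1.11×10^6 m/s.
The cyclotron period T = 2πm/(qB) = 2.31×10^-5 s is set by m, q, B alone.
Pitch = v∥·T = (1.11×10^6)(2.31×10^-5) = 25.8 m.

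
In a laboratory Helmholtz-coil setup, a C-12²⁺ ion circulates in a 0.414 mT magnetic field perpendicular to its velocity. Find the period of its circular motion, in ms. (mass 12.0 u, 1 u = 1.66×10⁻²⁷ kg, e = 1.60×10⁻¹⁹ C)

The cyclotron period is independent of speed: T = 2πm/(qB).
T = 2π(1.99×10^-26) / [(2×1.60×10^-19)(4.14×10^-4)] = 9.45×10^-4 s.

T ≈ 0.945 ms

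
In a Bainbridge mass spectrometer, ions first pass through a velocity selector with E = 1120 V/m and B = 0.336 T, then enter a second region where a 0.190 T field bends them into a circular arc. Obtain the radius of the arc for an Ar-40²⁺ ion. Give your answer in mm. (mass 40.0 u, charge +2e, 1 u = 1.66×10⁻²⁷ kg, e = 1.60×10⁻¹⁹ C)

The selector passes v = E/B = 1120/0.336 = 3330 m/s.
In the deflection region, r = mv/(qB₂) = (6.64×10^-26)(3330) / [(2×1.60×10^-19)(0.190)] = 3.64×10^-3 m.

r ≈ 3.64 mm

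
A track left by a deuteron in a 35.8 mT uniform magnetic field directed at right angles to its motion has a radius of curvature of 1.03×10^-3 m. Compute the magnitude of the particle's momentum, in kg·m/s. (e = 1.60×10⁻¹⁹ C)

p ≈ 5.90×10^-24 kg·m/s

Since qvB = mv²/r, the momentum p = mv = qBr.
p = (1×1.60×10^-19)(0.0358)(1.03×10^-3) = 5.90×10^-24 kg·m/s.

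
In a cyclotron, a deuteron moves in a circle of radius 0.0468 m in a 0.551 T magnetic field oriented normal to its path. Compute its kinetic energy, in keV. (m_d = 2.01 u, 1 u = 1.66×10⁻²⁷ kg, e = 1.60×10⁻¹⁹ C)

v = qBr/m = (1×1.60×10^-19)(0.551)(0.0468) / (3.34×10^-27) = 1.24×10^6 m/s.
K = ½mv² = 0.5·(3.34×10^-27)·(1.24×10^6)² = 2.55×10^-15 J = 15.9 keV.

K ≈ 15.9 keV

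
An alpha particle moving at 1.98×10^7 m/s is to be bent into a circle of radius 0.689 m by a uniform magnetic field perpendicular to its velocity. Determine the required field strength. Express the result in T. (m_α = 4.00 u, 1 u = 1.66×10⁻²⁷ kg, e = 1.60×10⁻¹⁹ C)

qvB = mv²/r gives B = mv/(qr).
B = (6.64×10^-27)(1.98×10^7) / [(2×1.60×10^-19)(0.689)] = 0.596 T.

B ≈ 0.596 T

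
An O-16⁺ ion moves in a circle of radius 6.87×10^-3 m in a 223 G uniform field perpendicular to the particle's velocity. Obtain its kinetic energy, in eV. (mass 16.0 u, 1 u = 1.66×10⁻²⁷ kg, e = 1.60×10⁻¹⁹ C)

K ≈ 0.0707 eV

v = qBr/m = (1×1.60×10^-19)(0.0223)(6.87×10^-3) / (2.66×10^-26) = 923 m/s.
K = ½mv² = 0.5·(2.66×10^-26)·(923)² = 1.13×10^-20 J = 0.0707 eV.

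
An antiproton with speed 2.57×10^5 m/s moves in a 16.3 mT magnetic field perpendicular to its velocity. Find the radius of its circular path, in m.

r ≈ 0.165 m

The magnetic force provides the centripetal force: qvB = mv²/r, so r = mv/(qB).
r = (1.67×10^-27 kg)(2.57×10^5 m/s) / [(1×1.60×10^-19 C)(0.0163 T)] = 0.165 m.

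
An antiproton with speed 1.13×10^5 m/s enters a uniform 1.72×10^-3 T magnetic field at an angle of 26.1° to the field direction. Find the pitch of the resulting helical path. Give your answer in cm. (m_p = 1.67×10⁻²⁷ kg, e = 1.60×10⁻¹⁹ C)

The velocity component along B is v∥ = v cos26.1° = 1.01×10^5 m/s.
The cyclotron period T = 2πm/(qB) = 3.81×10^-5 s is set by m, q, B alone.
Pitch = v∥·T = (1.01×10^5)(3.81×10^-5) = 3.87 m.

pitch ≈ 387 cm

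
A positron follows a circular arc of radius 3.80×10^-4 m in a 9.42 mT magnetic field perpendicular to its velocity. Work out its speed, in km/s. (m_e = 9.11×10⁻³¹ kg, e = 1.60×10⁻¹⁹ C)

v ≈ 629 km/s

From qvB = mv²/r, v = qBr/m.
v = (1×1.60×10^-19)(9.42×10^-3)(3.80×10^-4) / (9.11×10^-31) = 6.29×10^5 m/s.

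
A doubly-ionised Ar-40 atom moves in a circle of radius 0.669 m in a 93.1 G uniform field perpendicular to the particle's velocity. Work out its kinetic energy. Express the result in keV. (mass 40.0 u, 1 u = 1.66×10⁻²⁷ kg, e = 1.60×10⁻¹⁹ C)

K ≈ 0.187 keV

v = qBr/m = (2×1.60×10^-19)(9.31×10^-3)(0.669) / (6.64×10^-26) = 3.00×10^4 m/s.
K = ½mv² = 0.5·(6.64×10^-26)·(3.00×10^4)² = 2.99×10^-17 J = 0.187 keV.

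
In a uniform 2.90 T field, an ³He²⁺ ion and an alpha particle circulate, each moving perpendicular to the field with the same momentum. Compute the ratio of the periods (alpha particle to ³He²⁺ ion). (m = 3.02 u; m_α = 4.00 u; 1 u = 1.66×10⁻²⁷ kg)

ratio ≈ 1.32

T = 2πm/(qB) is independent of speed, so T₂/T₁ = (m₂/q₂)/(m₁/q₁).
T_{alpha particle}/T_{³He²⁺ ion} = (6.64×10^-27/2e) / (5.01×10^-27/2e) = 1.32.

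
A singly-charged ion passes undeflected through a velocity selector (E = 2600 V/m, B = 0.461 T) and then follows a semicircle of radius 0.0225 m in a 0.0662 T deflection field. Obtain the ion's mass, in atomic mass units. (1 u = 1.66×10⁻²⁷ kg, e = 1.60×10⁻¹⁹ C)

v = E/B₁ = 5640 m/s.
From r = mv/(qB₂), m = qB₂r/v = (1×1.60×10^-19)(0.0662)(0.0225) / (5640) = 4.23×10^-26 kg.
In atomic mass units: m = 4.23×10^-26 / 1.66×10^-27 = 25.5 u.

m ≈ 25.5 u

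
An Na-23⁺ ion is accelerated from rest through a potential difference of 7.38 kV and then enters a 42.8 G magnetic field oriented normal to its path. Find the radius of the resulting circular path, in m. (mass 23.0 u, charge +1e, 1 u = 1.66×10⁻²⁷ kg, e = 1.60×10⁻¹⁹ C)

r ≈ 13.9 m

The kinetic energy gained is K = qV = (1×1.60×10^-19)(7380) = 1.18×10^-15 J.
v = √(2K/m) = 2.49×10^5 m/s.
r = mv/(qB) = (3.82×10^-26)(2.49×10^5) / [(1×1.60×10^-19)(4.28×10^-3)] = 13.9 m.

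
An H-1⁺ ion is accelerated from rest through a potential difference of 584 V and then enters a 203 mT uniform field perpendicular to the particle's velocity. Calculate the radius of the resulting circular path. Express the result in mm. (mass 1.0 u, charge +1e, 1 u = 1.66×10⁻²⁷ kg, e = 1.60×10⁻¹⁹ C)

The kinetic energy gained is K = qV = (1×1.60×10^-19)(584) = 9.34×10^-17 J.
v = √(2K/m) = 3.36×10^5 m/s.
r = mv/(qB) = (1.66×10^-27)(3.36×10^5) / [(1×1.60×10^-19)(0.203)] = 0.0171 m.

r ≈ 17.1 mm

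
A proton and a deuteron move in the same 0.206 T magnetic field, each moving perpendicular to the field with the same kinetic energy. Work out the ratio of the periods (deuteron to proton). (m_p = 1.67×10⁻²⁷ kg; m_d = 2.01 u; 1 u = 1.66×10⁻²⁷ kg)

T = 2πm/(qB) is independent of speed, so T₂/T₁ = (m₂/q₂)/(m₁/q₁).
T_{deuteron}/T_{proton} = (3.34×10^-27/1e) / (1.67×10^-27/1e) = 2.00.

ratio ≈ 2.00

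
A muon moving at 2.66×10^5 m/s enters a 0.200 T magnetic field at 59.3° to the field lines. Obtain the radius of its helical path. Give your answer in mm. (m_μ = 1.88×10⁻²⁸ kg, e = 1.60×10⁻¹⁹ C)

r ≈ 1.34 mm

Only the perpendicular component v⊥ = v sin59.3° = 2.29×10^5 m/s is bent by the field.
r = m v⊥ /(qB) = (1.88×10^-28)(2.29×10^5) / [(1×1.60×10^-19)(0.200)] = 1.34×10^-3 m.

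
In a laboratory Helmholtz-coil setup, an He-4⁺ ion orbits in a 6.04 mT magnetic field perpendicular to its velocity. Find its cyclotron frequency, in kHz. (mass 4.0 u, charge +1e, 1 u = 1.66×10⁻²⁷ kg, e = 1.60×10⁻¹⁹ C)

f ≈ 23.2 kHz

f = qB/(2πm) = (1×1.60×10^-19)(6.04×10^-3) / [2π(6.64×10^-27)] = 2.32×10^4 Hz.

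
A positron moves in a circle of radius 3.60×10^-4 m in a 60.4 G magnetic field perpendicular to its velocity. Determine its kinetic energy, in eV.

v = qBr/m = (1×1.60×10^-19)(6.04×10^-3)(3.60×10^-4) / (9.11×10^-31) = 3.82×10^5 m/s.
K = ½mv² = 0.5·(9.11×10^-31)·(3.82×10^5)² = 6.64×10^-20 J = 0.415 eV.

K ≈ 0.415 eV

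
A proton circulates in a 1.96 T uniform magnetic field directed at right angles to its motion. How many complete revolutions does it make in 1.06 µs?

T = 2πm/(qB) = 2π(1.67×10^-27) / [(1×1.60×10^-19)(1.96)] = 3.3460×10^-8 s.
N = t/T = 1.06×10^-6 / 3.3460×10^-8 ≈ 31.68, so 31 complete revolutions.

N = 31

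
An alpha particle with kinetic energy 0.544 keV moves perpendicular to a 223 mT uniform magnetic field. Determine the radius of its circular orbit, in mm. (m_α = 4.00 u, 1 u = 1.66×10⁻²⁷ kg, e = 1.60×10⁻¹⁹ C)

r ≈ 15.1 mm

Convert the energy: K = 0.544 keV = 8.70×10^-17 J.
v = √(2K/m) = √(2·8.70×10^-17/6.64×10^-27) = 1.62×10^5 m/s.
r = mv/(qB) = (6.64×10^-27)(1.62×10^5) / [(2×1.60×10^-19)(0.223)] = 0.0151 m.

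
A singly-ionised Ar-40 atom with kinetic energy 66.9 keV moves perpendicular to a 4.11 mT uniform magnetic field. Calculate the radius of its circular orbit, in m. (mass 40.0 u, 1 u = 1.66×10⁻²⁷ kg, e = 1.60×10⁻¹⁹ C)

r ≈ 57.3 m

Convert the energy: K = 66.9 keV = 1.07×10^-14 J.
v = √(2K/m) = √(2·1.07×10^-14/6.64×10^-26) = 5.68×10^5 m/s.
r = mv/(qB) = (6.64×10^-26)(5.68×10^5) / [(1×1.60×10^-19)(4.11×10^-3)] = 57.3 m.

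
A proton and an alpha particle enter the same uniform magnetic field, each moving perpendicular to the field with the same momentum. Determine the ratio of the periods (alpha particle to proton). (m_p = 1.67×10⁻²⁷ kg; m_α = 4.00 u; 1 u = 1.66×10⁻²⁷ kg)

T = 2πm/(qB) is independent of speed, so T₂/T₁ = (m₂/q₂)/(m₁/q₁).
T_{alpha particle}/T_{proton} = (6.64×10^-27/2e) / (1.67×10^-27/1e) = 1.99.

ratio ≈ 1.99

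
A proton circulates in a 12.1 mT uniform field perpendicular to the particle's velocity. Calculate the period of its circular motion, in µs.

T ≈ 5.42 µs

The cyclotron period is independent of speed: T = 2πm/(qB).
T = 2π(1.67×10^-27) / [(1×1.60×10^-19)(0.0121)] = 5.42×10^-6 s.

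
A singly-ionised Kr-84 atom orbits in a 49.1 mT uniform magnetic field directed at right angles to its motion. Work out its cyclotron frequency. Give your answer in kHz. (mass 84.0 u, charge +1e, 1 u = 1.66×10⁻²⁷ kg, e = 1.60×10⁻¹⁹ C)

f = qB/(2πm) = (1×1.60×10^-19)(0.0491) / [2π(1.39×10^-25)] = 8970 Hz.

f ≈ 8.97 kHz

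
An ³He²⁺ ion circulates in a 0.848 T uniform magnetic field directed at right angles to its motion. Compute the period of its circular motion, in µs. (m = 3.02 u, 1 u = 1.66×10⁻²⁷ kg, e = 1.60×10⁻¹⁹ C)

The cyclotron period is independent of speed: T = 2πm/(qB).
T = 2π(5.01×10^-27) / [(2×1.60×10^-19)(0.848)] = 1.16×10^-7 s.

T ≈ 0.116 µs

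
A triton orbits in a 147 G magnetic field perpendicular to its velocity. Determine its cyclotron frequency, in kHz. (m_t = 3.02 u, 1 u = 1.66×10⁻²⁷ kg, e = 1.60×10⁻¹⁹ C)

f ≈ 74.7 kHz

f = qB/(2πm) = (1×1.60×10^-19)(0.0147) / [2π(5.01×10^-27)] = 7.47×10^4 Hz.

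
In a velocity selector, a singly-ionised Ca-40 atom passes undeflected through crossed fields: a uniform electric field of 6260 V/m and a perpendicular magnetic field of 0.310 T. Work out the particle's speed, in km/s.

For zero net force, qE = qvB, so v = E/B.
v = (6260) / (0.310) = 2.02×10^4 m/s.

v ≈ 20.2 km/s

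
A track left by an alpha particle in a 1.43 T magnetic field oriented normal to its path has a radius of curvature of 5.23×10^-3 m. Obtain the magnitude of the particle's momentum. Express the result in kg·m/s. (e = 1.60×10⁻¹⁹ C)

p ≈ 2.39×10^-21 kg·m/s

Since qvB = mv²/r, the momentum p = mv = qBr.
p = (2×1.60×10^-19)(1.43)(5.23×10^-3) = 2.39×10^-21 kg·m/s.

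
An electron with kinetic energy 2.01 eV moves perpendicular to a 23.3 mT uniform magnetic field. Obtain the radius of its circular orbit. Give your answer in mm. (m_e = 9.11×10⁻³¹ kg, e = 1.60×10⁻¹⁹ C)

Convert the energy: K = 2.01 eV = 3.22×10^-19 J.
v = √(2K/m) = √(2·3.22×10^-19/9.11×10^-31) = 8.40×10^5 m/s.
r = mv/(qB) = (9.11×10^-31)(8.40×10^5) / [(1×1.60×10^-19)(0.0233)] = 2.05×10^-4 m.

r ≈ 0.205 mm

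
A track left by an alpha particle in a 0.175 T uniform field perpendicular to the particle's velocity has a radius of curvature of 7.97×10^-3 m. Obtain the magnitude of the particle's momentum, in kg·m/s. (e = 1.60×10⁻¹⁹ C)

p ≈ 4.46×10^-22 kg·m/s

Since qvB = mv²/r, the momentum p = mv = qBr.
p = (2×1.60×10^-19)(0.175)(7.97×10^-3) = 4.46×10^-22 kg·m/s.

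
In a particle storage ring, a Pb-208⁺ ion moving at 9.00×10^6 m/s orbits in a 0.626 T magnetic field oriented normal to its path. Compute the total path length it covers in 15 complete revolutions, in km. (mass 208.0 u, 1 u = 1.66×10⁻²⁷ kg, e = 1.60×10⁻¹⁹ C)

L ≈ 2.92 km

r = mv/(qB) = 31.0 m, so one revolution covers 2πr = 195 m.
In 15 revolutions: L = 15·2πr = 2920 m.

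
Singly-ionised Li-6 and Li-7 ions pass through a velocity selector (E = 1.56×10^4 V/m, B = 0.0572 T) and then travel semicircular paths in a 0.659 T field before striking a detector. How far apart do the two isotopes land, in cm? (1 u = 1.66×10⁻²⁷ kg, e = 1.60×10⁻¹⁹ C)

Both emerge at v = E/B₁ = 2.73×10^5 m/s.
r = mv/(qB₂), so r₁ = 0.02576 m and r₂ = 0.03006 m, giving Δr = 4.29×10^-3 m.
After a semicircle each ion lands a diameter 2r from the entry slit, so the separation is 2Δr = 8.59×10^-3 m.

Δd ≈ 0.859 cm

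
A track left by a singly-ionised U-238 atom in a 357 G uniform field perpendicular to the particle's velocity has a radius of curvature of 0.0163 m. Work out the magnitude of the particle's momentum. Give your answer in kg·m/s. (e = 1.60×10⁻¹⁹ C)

p ≈ 9.31×10^-23 kg·m/s

Since qvB = mv²/r, the momentum p = mv = qBr.
p = (1×1.60×10^-19)(0.0357)(0.0163) = 9.31×10^-23 kg·m/s.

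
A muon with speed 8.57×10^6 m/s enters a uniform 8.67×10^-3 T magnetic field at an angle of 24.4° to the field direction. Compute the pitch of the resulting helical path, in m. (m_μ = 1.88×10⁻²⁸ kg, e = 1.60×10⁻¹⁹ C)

pitch ≈ 6.65 m

The velocity component along B is v∥ = v cos24.4° = 7.80×10^6 m/s.
The cyclotron period T = 2πm/(qB) = 8.52×10^-7 s is set by m, q, B alone.
Pitch = v∥·T = (7.80×10^6)(8.52×10^-7) = 6.65 m.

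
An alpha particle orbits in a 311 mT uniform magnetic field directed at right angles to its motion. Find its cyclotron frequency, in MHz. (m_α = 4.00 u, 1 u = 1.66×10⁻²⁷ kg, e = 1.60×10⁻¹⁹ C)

f ≈ 2.39 MHz

f = qB/(2πm) = (2×1.60×10^-19)(0.311) / [2π(6.64×10^-27)] = 2.39×10^6 Hz.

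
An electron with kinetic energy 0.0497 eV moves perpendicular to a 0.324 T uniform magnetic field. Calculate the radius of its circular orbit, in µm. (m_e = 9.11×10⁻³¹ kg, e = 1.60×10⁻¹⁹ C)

r ≈ 2.32 µm

Convert the energy: K = 0.0497 eV = 7.95×10^-21 J.
v = √(2K/m) = √(2·7.95×10^-21/9.11×10^-31) = 1.32×10^5 m/s.
r = mv/(qB) = (9.11×10^-31)(1.32×10^5) / [(1×1.60×10^-19)(0.324)] = 2.32×10^-6 m.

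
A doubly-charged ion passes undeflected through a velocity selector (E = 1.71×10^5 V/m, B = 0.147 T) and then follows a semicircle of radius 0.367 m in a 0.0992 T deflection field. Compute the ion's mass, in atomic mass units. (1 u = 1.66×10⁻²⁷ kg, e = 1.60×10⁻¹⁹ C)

v = E/B₁ = 1.16×10^6 m/s.
From r = mv/(qB₂), m = qB₂r/v = (2×1.60×10^-19)(0.0992)(0.367) / (1.16×10^6) = 1.00×10^-26 kg.
In atomic mass units: m = 1.00×10^-26 / 1.66×10^-27 = 6.03 u.

m ≈ 6.03 u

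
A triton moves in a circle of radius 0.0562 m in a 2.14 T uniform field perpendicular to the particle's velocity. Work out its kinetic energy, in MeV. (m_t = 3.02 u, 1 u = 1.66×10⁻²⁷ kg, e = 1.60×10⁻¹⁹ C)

K ≈ 0.231 MeV

v = qBr/m = (1×1.60×10^-19)(2.14)(0.0562) / (5.01×10^-27) = 3.84×10^6 m/s.
K = ½mv² = 0.5·(5.01×10^-27)·(3.84×10^6)² = 3.69×10^-14 J = 0.231 MeV.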